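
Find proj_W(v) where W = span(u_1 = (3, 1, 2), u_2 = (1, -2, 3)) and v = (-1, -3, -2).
proj_W(v) = (-7/3, -5/3, -2/3)

Set up U = [u_1 | ... | u_2] ∈ R^(3×2). The projector onto W = col(U) is P = U (U^T U)^(-1) U^T.
Compute U^T U =
  [14, 7]
  [7, 14],
and U^T v = (-10, -1).
Solve U^T U · c = U^T v for the coefficients: c = (-19/21, 8/21). The projection is proj_W(v) = U c.
Check: (v - proj_W(v)) · u_1 = 0  (should be 0).
Check: (v - proj_W(v)) · u_2 = 0  (should be 0).
Result: proj_W(v) = (-7/3, -5/3, -2/3).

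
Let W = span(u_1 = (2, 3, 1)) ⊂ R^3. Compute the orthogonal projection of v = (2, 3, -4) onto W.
proj_W(v) = (9/7, 27/14, 9/14)

Set up U = [u_1 | ... | u_1] ∈ R^(3×1). The projector onto W = col(U) is P = U (U^T U)^(-1) U^T.
Compute U^T U =
  [14],
and U^T v = (9).
Solve U^T U · c = U^T v for the coefficients: c = (9/14). The projection is proj_W(v) = U c.
Check: (v - proj_W(v)) · u_1 = 0  (should be 0).
Result: proj_W(v) = (9/7, 27/14, 9/14).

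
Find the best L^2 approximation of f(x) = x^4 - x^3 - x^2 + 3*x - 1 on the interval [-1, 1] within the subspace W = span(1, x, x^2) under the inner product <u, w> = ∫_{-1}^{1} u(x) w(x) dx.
g(x) = -x^2/7 + 12*x/5 - 38/35

The best approximation g ∈ W is the orthogonal projection of f onto W. Writing g = a_0 + a_1 x + a_2 x^2, the coefficients solve the normal equations G · a = b where
  G_{ij} = <φ_i, φ_j> and b_i = <f, φ_i>, with φ_0 = 1, φ_1 = x, φ_2 = x^2.
G =
  [2, 0, 2/3]
  [0, 2/3, 0]
  [2/3, 0, 2/5],
b = (-34/15, 8/5, -82/105).
Solving gives a_0 = -38/35, a_1 = 12/5, a_2 = -1/7, so
  g(x) = -x^2/7 + 12*x/5 - 38/35.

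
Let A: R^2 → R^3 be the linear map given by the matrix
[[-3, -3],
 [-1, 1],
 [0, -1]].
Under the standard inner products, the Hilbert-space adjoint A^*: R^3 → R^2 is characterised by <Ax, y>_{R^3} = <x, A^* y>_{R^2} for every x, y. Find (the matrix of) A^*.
A^* = A^T =
[[-3, -1, 0],
 [-3, 1, -1]]

For real matrices with standard dot products, the defining identity <Ax, y> = <x, A^* y> gives (Ax)^T y = x^T (A^*) y, i.e. x^T A^T y = x^T (A^*) y. Since this holds for all x, y, we must have A^* = A^T. Therefore
A^* =
[[-3, -1, 0],
 [-3, 1, -1]].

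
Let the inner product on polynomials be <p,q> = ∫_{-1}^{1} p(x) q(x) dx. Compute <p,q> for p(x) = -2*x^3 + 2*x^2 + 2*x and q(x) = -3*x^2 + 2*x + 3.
<p,q> = 8/3

Expand the product: p(x)·q(x) = 6*x^5 - 10*x^4 - 8*x^3 + 10*x^2 + 6*x.
∫_{-1}^{1} of each monomial x^k gives [2/(k+1) if k even, 0 if k odd]. Integrating term-by-term (or equivalently evaluating the antiderivative F(x) = x^6 - 2*x^5 - 2*x^4 + 10*x^3/3 + 3*x^2 at the endpoints):
  F(1) − F(−1) = 10/3 − (2/3) = 8/3.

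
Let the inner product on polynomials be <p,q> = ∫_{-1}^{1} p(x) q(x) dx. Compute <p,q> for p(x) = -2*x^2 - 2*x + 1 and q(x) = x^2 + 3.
<p,q> = 28/15

Expand the product: p(x)·q(x) = -2*x^4 - 2*x^3 - 5*x^2 - 6*x + 3.
∫_{-1}^{1} of each monomial x^k gives [2/(k+1) if k even, 0 if k odd]. Integrating term-by-term (or equivalently evaluating the antiderivative F(x) = -2*x^5/5 - x^4/2 - 5*x^3/3 - 3*x^2 + 3*x at the endpoints):
  F(1) − F(−1) = -77/30 − (-133/30) = 28/15.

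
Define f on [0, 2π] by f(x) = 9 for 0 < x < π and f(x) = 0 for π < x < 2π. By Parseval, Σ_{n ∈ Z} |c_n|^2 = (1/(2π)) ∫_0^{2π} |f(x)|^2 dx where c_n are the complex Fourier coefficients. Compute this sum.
Σ |c_n|^2 = 81/2

Parseval equates the L^2 energy of f (normalised by 1/(2π)) with the ℓ^2 sum of its Fourier coefficients: (1/(2π)) ∫_0^{2π} |f|^2 = Σ |c_n|^2.
Compute the left side: (1/(2π)) [∫_0^π 9^2 dx + ∫_π^{2π} 0^2 dx] = (1/(2π)) · (81π + 0π) = (81 + 0)/2 = 81/2.
So Σ_{n ∈ Z} |c_n|^2 = 81/2.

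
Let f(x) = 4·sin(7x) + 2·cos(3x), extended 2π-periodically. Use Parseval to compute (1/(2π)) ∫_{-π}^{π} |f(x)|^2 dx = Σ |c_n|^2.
Σ |c_n|^2 = 10

Expand |f|^2 and use orthogonality of {sin(nx), cos(mx)} on [-π, π]:
  ∫_{-π}^{π} sin(nx)^2 dx = π, ∫ cos(mx)^2 dx = π, and cross terms integrate to 0.
So ∫_{-π}^{π} f(x)^2 dx = 4^2 · π + 2^2 · π = (16 + 4)π.
Divide by 2π: (16 + 4)/2 = 10.
By Parseval, this equals Σ |c_n|^2.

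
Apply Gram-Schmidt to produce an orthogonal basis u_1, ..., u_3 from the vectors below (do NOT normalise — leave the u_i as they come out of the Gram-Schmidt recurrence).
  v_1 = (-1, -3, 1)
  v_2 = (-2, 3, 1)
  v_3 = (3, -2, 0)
Orthogonal basis:
  u_1 = (-1, -3, 1)
  u_2 = (-28/11, 15/11, 17/11)
  u_3 = (48/59, 8/59, 72/59)

Apply the Gram-Schmidt recurrence
  u_1 = v_1
  u_i = v_i − Σ_{j<i} ((v_i · u_j) / (u_j · u_j)) · u_j.

Step by step this gives:
  u_1 = (-1, -3, 1)
  u_2 = (-28/11, 15/11, 17/11)
  u_3 = (48/59, 8/59, 72/59)

Orthogonality check:
  u_2 · u_1 = 0 (should be 0)
  u_3 · u_1 = 0 (should be 0)
  u_3 · u_2 = 0 (should be 0)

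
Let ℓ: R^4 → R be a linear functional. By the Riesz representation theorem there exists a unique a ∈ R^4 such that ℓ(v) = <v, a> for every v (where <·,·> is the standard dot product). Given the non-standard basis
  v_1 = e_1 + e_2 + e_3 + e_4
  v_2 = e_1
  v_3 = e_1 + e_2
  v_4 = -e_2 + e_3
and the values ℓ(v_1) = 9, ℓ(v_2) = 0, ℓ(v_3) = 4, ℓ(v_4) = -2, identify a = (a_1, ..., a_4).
a = (0, 4, 2, 3)

Write a = (a_1, ..., a_4) in the standard basis. For each basis vector v_i, ℓ(v_i) = <v_i, a> is a linear equation in the a_j's. Collect the n equations into a matrix system V a = ℓ, where row i of V is v_i (expressed in the standard basis). Since V is invertible (lower-triangular with 1s on the diagonal, up to permutation), solve by back-substitution:
  V =
[[1, 1, 1, 1],
 [1, 0, 0, 0],
 [1, 1, 0, 0],
 [0, -1, 1, 0]]
  V a = (9, 0, 4, -2)
Solving gives a = (0, 4, 2, 3).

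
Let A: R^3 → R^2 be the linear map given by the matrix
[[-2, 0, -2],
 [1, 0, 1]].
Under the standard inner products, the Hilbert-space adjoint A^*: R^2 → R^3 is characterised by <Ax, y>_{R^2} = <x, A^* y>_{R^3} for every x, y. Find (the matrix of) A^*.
A^* = A^T =
[[-2, 1],
 [0, 0],
 [-2, 1]]

For real matrices with standard dot products, the defining identity <Ax, y> = <x, A^* y> gives (Ax)^T y = x^T (A^*) y, i.e. x^T A^T y = x^T (A^*) y. Since this holds for all x, y, we must have A^* = A^T. Therefore
A^* =
[[-2, 1],
 [0, 0],
 [-2, 1]].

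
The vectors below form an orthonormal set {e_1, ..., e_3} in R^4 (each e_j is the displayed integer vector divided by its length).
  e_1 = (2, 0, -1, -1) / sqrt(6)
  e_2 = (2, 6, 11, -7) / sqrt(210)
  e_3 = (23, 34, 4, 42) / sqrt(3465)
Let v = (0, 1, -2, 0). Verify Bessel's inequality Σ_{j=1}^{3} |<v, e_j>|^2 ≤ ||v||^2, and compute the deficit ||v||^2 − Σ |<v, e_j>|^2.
Σ |<v, e_j>|^2 = 206/99; ||v||^2 = 5; deficit = 289/99

Write each e_j = u_j / sqrt(<u_j, u_j>) where u_j is the displayed integer vector. Then <v, e_j> = <v, u_j> / sqrt(<u_j, u_j>), so |<v, e_j>|^2 = <v, u_j>^2 / <u_j, u_j>.
Coefficients: <v, e_1> = 2/sqrt(6), <v, e_2> = -16/sqrt(210), <v, e_3> = 26/sqrt(3465).
Square and sum: Σ |<v, e_j>|^2 = 206/99.
Compute ||v||^2 = v·v = 5.
Deficit = 5 − 206/99 = 289/99 ≥ 0, confirming Bessel's inequality. (The deficit equals ||v − Σ <v,e_j> e_j||^2, the squared distance from v to span{e_j}.)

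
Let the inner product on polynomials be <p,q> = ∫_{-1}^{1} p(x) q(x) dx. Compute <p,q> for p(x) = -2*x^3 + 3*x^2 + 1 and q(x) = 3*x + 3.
<p,q> = 48/5

Expand the product: p(x)·q(x) = -6*x^4 + 3*x^3 + 9*x^2 + 3*x + 3.
∫_{-1}^{1} of each monomial x^k gives [2/(k+1) if k even, 0 if k odd]. Integrating term-by-term (or equivalently evaluating the antiderivative F(x) = -6*x^5/5 + 3*x^4/4 + 3*x^3 + 3*x^2/2 + 3*x at the endpoints):
  F(1) − F(−1) = 141/20 − (-51/20) = 48/5.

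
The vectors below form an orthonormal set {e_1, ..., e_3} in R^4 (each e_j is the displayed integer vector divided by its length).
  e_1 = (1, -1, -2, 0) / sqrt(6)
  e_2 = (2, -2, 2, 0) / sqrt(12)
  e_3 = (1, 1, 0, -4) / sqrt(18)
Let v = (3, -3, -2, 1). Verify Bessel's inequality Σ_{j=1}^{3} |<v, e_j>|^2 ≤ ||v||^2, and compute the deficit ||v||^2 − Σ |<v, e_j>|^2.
Σ |<v, e_j>|^2 = 206/9; ||v||^2 = 23; deficit = 1/9

Write each e_j = u_j / sqrt(<u_j, u_j>) where u_j is the displayed integer vector. Then <v, e_j> = <v, u_j> / sqrt(<u_j, u_j>), so |<v, e_j>|^2 = <v, u_j>^2 / <u_j, u_j>.
Coefficients: <v, e_1> = 10/sqrt(6), <v, e_2> = 8/sqrt(12), <v, e_3> = -4/sqrt(18).
Square and sum: Σ |<v, e_j>|^2 = 206/9.
Compute ||v||^2 = v·v = 23.
Deficit = 23 − 206/9 = 1/9 ≥ 0, confirming Bessel's inequality. (The deficit equals ||v − Σ <v,e_j> e_j||^2, the squared distance from v to span{e_j}.)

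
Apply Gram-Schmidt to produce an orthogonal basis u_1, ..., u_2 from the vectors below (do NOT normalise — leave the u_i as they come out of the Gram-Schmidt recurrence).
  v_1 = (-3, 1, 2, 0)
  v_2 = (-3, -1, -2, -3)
Orthogonal basis:
  u_1 = (-3, 1, 2, 0)
  u_2 = (-15/7, -9/7, -18/7, -3)

Apply the Gram-Schmidt recurrence
  u_1 = v_1
  u_i = v_i − Σ_{j<i} ((v_i · u_j) / (u_j · u_j)) · u_j.

Step by step this gives:
  u_1 = (-3, 1, 2, 0)
  u_2 = (-15/7, -9/7, -18/7, -3)

Orthogonality check:
  u_2 · u_1 = 0 (should be 0)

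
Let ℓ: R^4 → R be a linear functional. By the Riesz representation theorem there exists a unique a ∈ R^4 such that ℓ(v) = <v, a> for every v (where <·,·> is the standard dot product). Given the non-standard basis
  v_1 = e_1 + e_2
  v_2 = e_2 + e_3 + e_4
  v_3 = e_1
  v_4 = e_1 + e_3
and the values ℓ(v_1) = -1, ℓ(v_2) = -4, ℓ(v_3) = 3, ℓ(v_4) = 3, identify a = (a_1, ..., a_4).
a = (3, -4, 0, 0)

Write a = (a_1, ..., a_4) in the standard basis. For each basis vector v_i, ℓ(v_i) = <v_i, a> is a linear equation in the a_j's. Collect the n equations into a matrix system V a = ℓ, where row i of V is v_i (expressed in the standard basis). Since V is invertible (lower-triangular with 1s on the diagonal, up to permutation), solve by back-substitution:
  V =
[[1, 1, 0, 0],
 [0, 1, 1, 1],
 [1, 0, 0, 0],
 [1, 0, 1, 0]]
  V a = (-1, -4, 3, 3)
Solving gives a = (3, -4, 0, 0).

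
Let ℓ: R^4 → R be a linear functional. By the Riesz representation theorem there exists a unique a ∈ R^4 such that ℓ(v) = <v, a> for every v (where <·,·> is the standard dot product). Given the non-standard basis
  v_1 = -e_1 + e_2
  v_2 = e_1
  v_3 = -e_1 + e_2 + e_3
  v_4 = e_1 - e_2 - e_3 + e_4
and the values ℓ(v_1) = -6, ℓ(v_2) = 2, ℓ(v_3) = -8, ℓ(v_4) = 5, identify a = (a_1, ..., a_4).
a = (2, -4, -2, -3)

Write a = (a_1, ..., a_4) in the standard basis. For each basis vector v_i, ℓ(v_i) = <v_i, a> is a linear equation in the a_j's. Collect the n equations into a matrix system V a = ℓ, where row i of V is v_i (expressed in the standard basis). Since V is invertible (lower-triangular with 1s on the diagonal, up to permutation), solve by back-substitution:
  V =
[[-1, 1, 0, 0],
 [1, 0, 0, 0],
 [-1, 1, 1, 0],
 [1, -1, -1, 1]]
  V a = (-6, 2, -8, 5)
Solving gives a = (2, -4, -2, -3).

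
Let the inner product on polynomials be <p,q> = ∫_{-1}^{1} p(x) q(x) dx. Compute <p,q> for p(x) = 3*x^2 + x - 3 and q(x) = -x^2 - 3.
<p,q> = 64/5

Expand the product: p(x)·q(x) = -3*x^4 - x^3 - 6*x^2 - 3*x + 9.
∫_{-1}^{1} of each monomial x^k gives [2/(k+1) if k even, 0 if k odd]. Integrating term-by-term (or equivalently evaluating the antiderivative F(x) = -3*x^5/5 - x^4/4 - 2*x^3 - 3*x^2/2 + 9*x at the endpoints):
  F(1) − F(−1) = 93/20 − (-163/20) = 64/5.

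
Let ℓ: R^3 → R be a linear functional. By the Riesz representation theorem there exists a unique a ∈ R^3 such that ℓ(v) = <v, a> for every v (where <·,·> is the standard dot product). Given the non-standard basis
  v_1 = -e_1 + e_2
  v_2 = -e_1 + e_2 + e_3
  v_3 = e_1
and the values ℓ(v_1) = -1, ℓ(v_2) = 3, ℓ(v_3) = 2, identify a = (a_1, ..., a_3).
a = (2, 1, 4)

Write a = (a_1, ..., a_3) in the standard basis. For each basis vector v_i, ℓ(v_i) = <v_i, a> is a linear equation in the a_j's. Collect the n equations into a matrix system V a = ℓ, where row i of V is v_i (expressed in the standard basis). Since V is invertible (lower-triangular with 1s on the diagonal, up to permutation), solve by back-substitution:
  V =
[[-1, 1, 0],
 [-1, 1, 1],
 [1, 0, 0]]
  V a = (-1, 3, 2)
Solving gives a = (2, 1, 4).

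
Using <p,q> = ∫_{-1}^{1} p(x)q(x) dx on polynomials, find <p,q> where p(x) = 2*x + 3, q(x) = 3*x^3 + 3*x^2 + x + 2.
<p,q> = 326/15

Expand the product: p(x)·q(x) = 6*x^4 + 15*x^3 + 11*x^2 + 7*x + 6.
∫_{-1}^{1} of each monomial x^k gives [2/(k+1) if k even, 0 if k odd]. Integrating term-by-term (or equivalently evaluating the antiderivative F(x) = 6*x^5/5 + 15*x^4/4 + 11*x^3/3 + 7*x^2/2 + 6*x at the endpoints):
  F(1) − F(−1) = 1087/60 − (-217/60) = 326/15.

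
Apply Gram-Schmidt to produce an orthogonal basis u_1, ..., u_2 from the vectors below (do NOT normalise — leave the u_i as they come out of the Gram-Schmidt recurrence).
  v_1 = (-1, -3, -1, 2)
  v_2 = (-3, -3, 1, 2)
Orthogonal basis:
  u_1 = (-1, -3, -1, 2)
  u_2 = (-2, 0, 2, 0)

Apply the Gram-Schmidt recurrence
  u_1 = v_1
  u_i = v_i − Σ_{j<i} ((v_i · u_j) / (u_j · u_j)) · u_j.

Step by step this gives:
  u_1 = (-1, -3, -1, 2)
  u_2 = (-2, 0, 2, 0)

Orthogonality check:
  u_2 · u_1 = 0 (should be 0)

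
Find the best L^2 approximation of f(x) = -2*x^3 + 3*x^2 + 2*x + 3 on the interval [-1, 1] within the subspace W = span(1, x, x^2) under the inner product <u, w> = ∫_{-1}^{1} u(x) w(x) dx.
g(x) = 3*x^2 + 4*x/5 + 3

The best approximation g ∈ W is the orthogonal projection of f onto W. Writing g = a_0 + a_1 x + a_2 x^2, the coefficients solve the normal equations G · a = b where
  G_{ij} = <φ_i, φ_j> and b_i = <f, φ_i>, with φ_0 = 1, φ_1 = x, φ_2 = x^2.
G =
  [2, 0, 2/3]
  [0, 2/3, 0]
  [2/3, 0, 2/5],
b = (8, 8/15, 16/5).
Solving gives a_0 = 3, a_1 = 4/5, a_2 = 3, so
  g(x) = 3*x^2 + 4*x/5 + 3.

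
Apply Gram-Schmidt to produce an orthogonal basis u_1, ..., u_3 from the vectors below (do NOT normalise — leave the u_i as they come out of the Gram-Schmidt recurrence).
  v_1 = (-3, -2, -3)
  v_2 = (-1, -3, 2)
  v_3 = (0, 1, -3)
Orthogonal basis:
  u_1 = (-3, -2, -3)
  u_2 = (-13/22, -30/11, 53/22)
  u_3 = (12/23, -108/299, -84/299)

Apply the Gram-Schmidt recurrence
  u_1 = v_1
  u_i = v_i − Σ_{j<i} ((v_i · u_j) / (u_j · u_j)) · u_j.

Step by step this gives:
  u_1 = (-3, -2, -3)
  u_2 = (-13/22, -30/11, 53/22)
  u_3 = (12/23, -108/299, -84/299)

Orthogonality check:
  u_2 · u_1 = 0 (should be 0)
  u_3 · u_1 = 0 (should be 0)
  u_3 · u_2 = 0 (should be 0)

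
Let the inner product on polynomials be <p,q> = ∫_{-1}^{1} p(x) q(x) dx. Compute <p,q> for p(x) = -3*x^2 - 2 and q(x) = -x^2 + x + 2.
<p,q> = -142/15

Expand the product: p(x)·q(x) = 3*x^4 - 3*x^3 - 4*x^2 - 2*x - 4.
∫_{-1}^{1} of each monomial x^k gives [2/(k+1) if k even, 0 if k odd]. Integrating term-by-term (or equivalently evaluating the antiderivative F(x) = 3*x^5/5 - 3*x^4/4 - 4*x^3/3 - x^2 - 4*x at the endpoints):
  F(1) − F(−1) = -389/60 − (179/60) = -142/15.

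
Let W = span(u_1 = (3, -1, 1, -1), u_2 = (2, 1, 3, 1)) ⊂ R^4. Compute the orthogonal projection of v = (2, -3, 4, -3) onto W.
proj_W(v) = (526/131, -162/131, 194/131, -162/131)

Set up U = [u_1 | ... | u_2] ∈ R^(4×2). The projector onto W = col(U) is P = U (U^T U)^(-1) U^T.
Compute U^T U =
  [12, 7]
  [7, 15],
and U^T v = (16, 10).
Solve U^T U · c = U^T v for the coefficients: c = (170/131, 8/131). The projection is proj_W(v) = U c.
Check: (v - proj_W(v)) · u_1 = 0  (should be 0).
Check: (v - proj_W(v)) · u_2 = 0  (should be 0).
Result: proj_W(v) = (526/131, -162/131, 194/131, -162/131).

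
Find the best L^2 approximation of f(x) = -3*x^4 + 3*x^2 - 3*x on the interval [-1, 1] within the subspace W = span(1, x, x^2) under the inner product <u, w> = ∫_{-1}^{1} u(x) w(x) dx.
g(x) = 3*x^2/7 - 3*x + 9/35

The best approximation g ∈ W is the orthogonal projection of f onto W. Writing g = a_0 + a_1 x + a_2 x^2, the coefficients solve the normal equations G · a = b where
  G_{ij} = <φ_i, φ_j> and b_i = <f, φ_i>, with φ_0 = 1, φ_1 = x, φ_2 = x^2.
G =
  [2, 0, 2/3]
  [0, 2/3, 0]
  [2/3, 0, 2/5],
b = (4/5, -2, 12/35).
Solving gives a_0 = 9/35, a_1 = -3, a_2 = 3/7, so
  g(x) = 3*x^2/7 - 3*x + 9/35.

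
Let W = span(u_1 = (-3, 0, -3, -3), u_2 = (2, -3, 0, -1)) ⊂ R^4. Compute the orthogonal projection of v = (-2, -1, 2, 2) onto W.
proj_W(v) = (9/41, 33/41, 31/41, 42/41)

Set up U = [u_1 | ... | u_2] ∈ R^(4×2). The projector onto W = col(U) is P = U (U^T U)^(-1) U^T.
Compute U^T U =
  [27, -3]
  [-3, 14],
and U^T v = (-6, -3).
Solve U^T U · c = U^T v for the coefficients: c = (-31/123, -11/41). The projection is proj_W(v) = U c.
Check: (v - proj_W(v)) · u_1 = 0  (should be 0).
Check: (v - proj_W(v)) · u_2 = 0  (should be 0).
Result: proj_W(v) = (9/41, 33/41, 31/41, 42/41).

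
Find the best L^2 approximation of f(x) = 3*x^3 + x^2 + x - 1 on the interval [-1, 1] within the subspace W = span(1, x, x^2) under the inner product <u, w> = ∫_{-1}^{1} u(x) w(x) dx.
g(x) = x^2 + 14*x/5 - 1

The best approximation g ∈ W is the orthogonal projection of f onto W. Writing g = a_0 + a_1 x + a_2 x^2, the coefficients solve the normal equations G · a = b where
  G_{ij} = <φ_i, φ_j> and b_i = <f, φ_i>, with φ_0 = 1, φ_1 = x, φ_2 = x^2.
G =
  [2, 0, 2/3]
  [0, 2/3, 0]
  [2/3, 0, 2/5],
b = (-4/3, 28/15, -4/15).
Solving gives a_0 = -1, a_1 = 14/5, a_2 = 1, so
  g(x) = x^2 + 14*x/5 - 1.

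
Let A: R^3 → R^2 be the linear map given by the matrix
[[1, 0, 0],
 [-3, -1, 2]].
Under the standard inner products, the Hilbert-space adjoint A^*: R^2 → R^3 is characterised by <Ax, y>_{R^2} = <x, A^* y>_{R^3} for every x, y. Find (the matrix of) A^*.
A^* = A^T =
[[1, -3],
 [0, -1],
 [0, 2]]

For real matrices with standard dot products, the defining identity <Ax, y> = <x, A^* y> gives (Ax)^T y = x^T (A^*) y, i.e. x^T A^T y = x^T (A^*) y. Since this holds for all x, y, we must have A^* = A^T. Therefore
A^* =
[[1, -3],
 [0, -1],
 [0, 2]].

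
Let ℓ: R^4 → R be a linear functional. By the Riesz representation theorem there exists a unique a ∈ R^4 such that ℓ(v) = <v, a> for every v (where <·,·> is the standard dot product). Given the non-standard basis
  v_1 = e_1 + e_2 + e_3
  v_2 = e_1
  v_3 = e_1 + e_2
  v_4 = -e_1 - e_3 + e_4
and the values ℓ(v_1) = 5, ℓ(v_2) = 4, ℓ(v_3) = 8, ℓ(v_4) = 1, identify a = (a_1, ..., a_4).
a = (4, 4, -3, 2)

Write a = (a_1, ..., a_4) in the standard basis. For each basis vector v_i, ℓ(v_i) = <v_i, a> is a linear equation in the a_j's. Collect the n equations into a matrix system V a = ℓ, where row i of V is v_i (expressed in the standard basis). Since V is invertible (lower-triangular with 1s on the diagonal, up to permutation), solve by back-substitution:
  V =
[[1, 1, 1, 0],
 [1, 0, 0, 0],
 [1, 1, 0, 0],
 [-1, 0, -1, 1]]
  V a = (5, 4, 8, 1)
Solving gives a = (4, 4, -3, 2).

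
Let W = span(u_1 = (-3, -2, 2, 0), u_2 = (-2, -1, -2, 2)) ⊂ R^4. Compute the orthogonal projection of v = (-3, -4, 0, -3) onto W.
proj_W(v) = (-3, -2, 2, 0)

Set up U = [u_1 | ... | u_2] ∈ R^(4×2). The projector onto W = col(U) is P = U (U^T U)^(-1) U^T.
Compute U^T U =
  [17, 4]
  [4, 13],
and U^T v = (17, 4).
Solve U^T U · c = U^T v for the coefficients: c = (1, 0). The projection is proj_W(v) = U c.
Check: (v - proj_W(v)) · u_1 = 0  (should be 0).
Check: (v - proj_W(v)) · u_2 = 0  (should be 0).
Result: proj_W(v) = (-3, -2, 2, 0).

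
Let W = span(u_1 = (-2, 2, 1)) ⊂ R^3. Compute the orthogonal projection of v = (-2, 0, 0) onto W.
proj_W(v) = (-8/9, 8/9, 4/9)

Set up U = [u_1 | ... | u_1] ∈ R^(3×1). The projector onto W = col(U) is P = U (U^T U)^(-1) U^T.
Compute U^T U =
  [9],
and U^T v = (4).
Solve U^T U · c = U^T v for the coefficients: c = (4/9). The projection is proj_W(v) = U c.
Check: (v - proj_W(v)) · u_1 = 0  (should be 0).
Result: proj_W(v) = (-8/9, 8/9, 4/9).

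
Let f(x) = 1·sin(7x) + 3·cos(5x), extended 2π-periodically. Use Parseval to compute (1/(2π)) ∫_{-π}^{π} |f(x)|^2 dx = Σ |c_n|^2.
Σ |c_n|^2 = 5

Expand |f|^2 and use orthogonality of {sin(nx), cos(mx)} on [-π, π]:
  ∫_{-π}^{π} sin(nx)^2 dx = π, ∫ cos(mx)^2 dx = π, and cross terms integrate to 0.
So ∫_{-π}^{π} f(x)^2 dx = 1^2 · π + 3^2 · π = (1 + 9)π.
Divide by 2π: (1 + 9)/2 = 5.
By Parseval, this equals Σ |c_n|^2.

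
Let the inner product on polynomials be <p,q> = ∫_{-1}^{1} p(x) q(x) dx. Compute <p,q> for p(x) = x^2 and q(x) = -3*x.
<p,q> = 0

Expand the product: p(x)·q(x) = -3*x^3.
∫_{-1}^{1} of each monomial x^k gives [2/(k+1) if k even, 0 if k odd]. Integrating term-by-term (or equivalently evaluating the antiderivative F(x) = -3*x^4/4 at the endpoints):
  F(1) − F(−1) = -3/4 − (-3/4) = 0.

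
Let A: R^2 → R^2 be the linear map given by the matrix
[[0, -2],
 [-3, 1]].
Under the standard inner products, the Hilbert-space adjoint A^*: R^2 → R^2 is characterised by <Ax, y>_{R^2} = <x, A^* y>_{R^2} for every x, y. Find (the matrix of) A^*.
A^* = A^T =
[[0, -3],
 [-2, 1]]

For real matrices with standard dot products, the defining identity <Ax, y> = <x, A^* y> gives (Ax)^T y = x^T (A^*) y, i.e. x^T A^T y = x^T (A^*) y. Since this holds for all x, y, we must have A^* = A^T. Therefore
A^* =
[[0, -3],
 [-2, 1]].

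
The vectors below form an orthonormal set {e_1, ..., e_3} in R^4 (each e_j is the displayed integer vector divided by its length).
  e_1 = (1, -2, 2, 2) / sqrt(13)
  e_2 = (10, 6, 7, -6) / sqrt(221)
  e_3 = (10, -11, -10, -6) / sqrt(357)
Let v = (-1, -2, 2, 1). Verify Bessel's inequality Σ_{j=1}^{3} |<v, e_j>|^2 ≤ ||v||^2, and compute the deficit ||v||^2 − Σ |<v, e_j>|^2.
Σ |<v, e_j>|^2 = 23/3; ||v||^2 = 10; deficit = 7/3

Write each e_j = u_j / sqrt(<u_j, u_j>) where u_j is the displayed integer vector. Then <v, e_j> = <v, u_j> / sqrt(<u_j, u_j>), so |<v, e_j>|^2 = <v, u_j>^2 / <u_j, u_j>.
Coefficients: <v, e_1> = 9/sqrt(13), <v, e_2> = -14/sqrt(221), <v, e_3> = -14/sqrt(357).
Square and sum: Σ |<v, e_j>|^2 = 23/3.
Compute ||v||^2 = v·v = 10.
Deficit = 10 − 23/3 = 7/3 ≥ 0, confirming Bessel's inequality. (The deficit equals ||v − Σ <v,e_j> e_j||^2, the squared distance from v to span{e_j}.)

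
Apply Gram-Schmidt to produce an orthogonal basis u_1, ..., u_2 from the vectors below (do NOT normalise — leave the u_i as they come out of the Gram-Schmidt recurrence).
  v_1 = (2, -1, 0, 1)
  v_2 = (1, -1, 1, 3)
Orthogonal basis:
  u_1 = (2, -1, 0, 1)
  u_2 = (-1, 0, 1, 2)

Apply the Gram-Schmidt recurrence
  u_1 = v_1
  u_i = v_i − Σ_{j<i} ((v_i · u_j) / (u_j · u_j)) · u_j.

Step by step this gives:
  u_1 = (2, -1, 0, 1)
  u_2 = (-1, 0, 1, 2)

Orthogonality check:
  u_2 · u_1 = 0 (should be 0)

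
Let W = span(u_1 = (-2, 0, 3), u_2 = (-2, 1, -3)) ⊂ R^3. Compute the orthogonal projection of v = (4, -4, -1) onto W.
proj_W(v) = (742/157, -172/157, -81/157)

Set up U = [u_1 | ... | u_2] ∈ R^(3×2). The projector onto W = col(U) is P = U (U^T U)^(-1) U^T.
Compute U^T U =
  [13, -5]
  [-5, 14],
and U^T v = (-11, -9).
Solve U^T U · c = U^T v for the coefficients: c = (-199/157, -172/157). The projection is proj_W(v) = U c.
Check: (v - proj_W(v)) · u_1 = 0  (should be 0).
Check: (v - proj_W(v)) · u_2 = 0  (should be 0).
Result: proj_W(v) = (742/157, -172/157, -81/157).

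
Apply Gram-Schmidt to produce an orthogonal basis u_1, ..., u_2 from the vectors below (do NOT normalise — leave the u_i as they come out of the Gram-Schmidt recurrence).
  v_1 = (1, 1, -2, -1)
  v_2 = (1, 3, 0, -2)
Orthogonal basis:
  u_1 = (1, 1, -2, -1)
  u_2 = (1/7, 15/7, 12/7, -8/7)

Apply the Gram-Schmidt recurrence
  u_1 = v_1
  u_i = v_i − Σ_{j<i} ((v_i · u_j) / (u_j · u_j)) · u_j.

Step by step this gives:
  u_1 = (1, 1, -2, -1)
  u_2 = (1/7, 15/7, 12/7, -8/7)

Orthogonality check:
  u_2 · u_1 = 0 (should be 0)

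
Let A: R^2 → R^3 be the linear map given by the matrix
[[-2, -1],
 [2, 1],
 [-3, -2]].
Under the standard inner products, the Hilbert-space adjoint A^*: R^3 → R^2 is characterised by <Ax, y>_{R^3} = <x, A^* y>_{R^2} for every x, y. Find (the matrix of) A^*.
A^* = A^T =
[[-2, 2, -3],
 [-1, 1, -2]]

For real matrices with standard dot products, the defining identity <Ax, y> = <x, A^* y> gives (Ax)^T y = x^T (A^*) y, i.e. x^T A^T y = x^T (A^*) y. Since this holds for all x, y, we must have A^* = A^T. Therefore
A^* =
[[-2, 2, -3],
 [-1, 1, -2]].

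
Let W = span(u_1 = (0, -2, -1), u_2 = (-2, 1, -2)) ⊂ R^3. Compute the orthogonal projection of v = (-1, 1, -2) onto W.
proj_W(v) = (-14/9, 7/9, -14/9)

Set up U = [u_1 | ... | u_2] ∈ R^(3×2). The projector onto W = col(U) is P = U (U^T U)^(-1) U^T.
Compute U^T U =
  [5, 0]
  [0, 9],
and U^T v = (0, 7).
Solve U^T U · c = U^T v for the coefficients: c = (0, 7/9). The projection is proj_W(v) = U c.
Check: (v - proj_W(v)) · u_1 = 0  (should be 0).
Check: (v - proj_W(v)) · u_2 = 0  (should be 0).
Result: proj_W(v) = (-14/9, 7/9, -14/9).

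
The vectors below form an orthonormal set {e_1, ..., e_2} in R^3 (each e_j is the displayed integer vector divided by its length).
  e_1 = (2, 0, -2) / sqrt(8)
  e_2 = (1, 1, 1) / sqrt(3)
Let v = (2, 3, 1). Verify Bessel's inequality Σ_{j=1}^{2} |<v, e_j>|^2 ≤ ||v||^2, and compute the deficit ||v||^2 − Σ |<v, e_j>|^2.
Σ |<v, e_j>|^2 = 25/2; ||v||^2 = 14; deficit = 3/2

Write each e_j = u_j / sqrt(<u_j, u_j>) where u_j is the displayed integer vector. Then <v, e_j> = <v, u_j> / sqrt(<u_j, u_j>), so |<v, e_j>|^2 = <v, u_j>^2 / <u_j, u_j>.
Coefficients: <v, e_1> = 2/sqrt(8), <v, e_2> = 6/sqrt(3).
Square and sum: Σ |<v, e_j>|^2 = 25/2.
Compute ||v||^2 = v·v = 14.
Deficit = 14 − 25/2 = 3/2 ≥ 0, confirming Bessel's inequality. (The deficit equals ||v − Σ <v,e_j> e_j||^2, the squared distance from v to span{e_j}.)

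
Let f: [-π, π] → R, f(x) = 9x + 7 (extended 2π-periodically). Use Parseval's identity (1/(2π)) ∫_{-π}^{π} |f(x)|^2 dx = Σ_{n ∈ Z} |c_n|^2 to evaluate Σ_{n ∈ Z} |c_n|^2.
Σ |c_n|^2 = 27π^2 + 49

Expand and integrate term by term over [-π, π]:
  ∫ (9x)^2 dx = 81·(2π^3/3); ∫ 2·9·(7)·x dx = 0 (odd integrand); ∫ 7^2 dx = 49·2π.
So (1/(2π)) ∫_{-π}^{π} (9x + 7)^2 dx = 81π^2/3 + 49 = 27π^2 + 49.
Parseval ⇒ Σ |c_n|^2 = 27π^2 + 49.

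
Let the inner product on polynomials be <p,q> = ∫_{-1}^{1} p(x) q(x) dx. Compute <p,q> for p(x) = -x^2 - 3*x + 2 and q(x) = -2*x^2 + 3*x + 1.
<p,q> = -68/15

Expand the product: p(x)·q(x) = 2*x^4 + 3*x^3 - 14*x^2 + 3*x + 2.
∫_{-1}^{1} of each monomial x^k gives [2/(k+1) if k even, 0 if k odd]. Integrating term-by-term (or equivalently evaluating the antiderivative F(x) = 2*x^5/5 + 3*x^4/4 - 14*x^3/3 + 3*x^2/2 + 2*x at the endpoints):
  F(1) − F(−1) = -1/60 − (271/60) = -68/15.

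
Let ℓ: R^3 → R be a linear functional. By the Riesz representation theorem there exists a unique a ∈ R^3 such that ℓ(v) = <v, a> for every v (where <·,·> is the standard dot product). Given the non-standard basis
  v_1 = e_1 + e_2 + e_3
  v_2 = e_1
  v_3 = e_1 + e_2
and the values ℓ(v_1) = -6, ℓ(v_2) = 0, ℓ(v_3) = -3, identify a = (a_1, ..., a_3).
a = (0, -3, -3)

Write a = (a_1, ..., a_3) in the standard basis. For each basis vector v_i, ℓ(v_i) = <v_i, a> is a linear equation in the a_j's. Collect the n equations into a matrix system V a = ℓ, where row i of V is v_i (expressed in the standard basis). Since V is invertible (lower-triangular with 1s on the diagonal, up to permutation), solve by back-substitution:
  V =
[[1, 1, 1],
 [1, 0, 0],
 [1, 1, 0]]
  V a = (-6, 0, -3)
Solving gives a = (0, -3, -3).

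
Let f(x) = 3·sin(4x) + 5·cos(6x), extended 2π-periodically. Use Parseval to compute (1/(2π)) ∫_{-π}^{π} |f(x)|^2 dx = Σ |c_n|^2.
Σ |c_n|^2 = 17

Expand |f|^2 and use orthogonality of {sin(nx), cos(mx)} on [-π, π]:
  ∫_{-π}^{π} sin(nx)^2 dx = π, ∫ cos(mx)^2 dx = π, and cross terms integrate to 0.
So ∫_{-π}^{π} f(x)^2 dx = 3^2 · π + 5^2 · π = (9 + 25)π.
Divide by 2π: (9 + 25)/2 = 17.
By Parseval, this equals Σ |c_n|^2.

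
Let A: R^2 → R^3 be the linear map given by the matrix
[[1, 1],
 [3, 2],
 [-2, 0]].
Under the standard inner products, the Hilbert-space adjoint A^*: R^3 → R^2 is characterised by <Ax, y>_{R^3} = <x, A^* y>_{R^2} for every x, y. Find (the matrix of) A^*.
A^* = A^T =
[[1, 3, -2],
 [1, 2, 0]]

For real matrices with standard dot products, the defining identity <Ax, y> = <x, A^* y> gives (Ax)^T y = x^T (A^*) y, i.e. x^T A^T y = x^T (A^*) y. Since this holds for all x, y, we must have A^* = A^T. Therefore
A^* =
[[1, 3, -2],
 [1, 2, 0]].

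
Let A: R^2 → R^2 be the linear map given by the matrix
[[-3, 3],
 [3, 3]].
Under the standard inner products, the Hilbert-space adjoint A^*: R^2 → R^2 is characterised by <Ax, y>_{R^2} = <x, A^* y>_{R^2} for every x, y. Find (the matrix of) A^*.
A^* = A^T =
[[-3, 3],
 [3, 3]]

For real matrices with standard dot products, the defining identity <Ax, y> = <x, A^* y> gives (Ax)^T y = x^T (A^*) y, i.e. x^T A^T y = x^T (A^*) y. Since this holds for all x, y, we must have A^* = A^T. Therefore
A^* =
[[-3, 3],
 [3, 3]].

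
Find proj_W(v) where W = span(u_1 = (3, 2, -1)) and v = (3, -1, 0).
proj_W(v) = (3/2, 1, -1/2)

Set up U = [u_1 | ... | u_1] ∈ R^(3×1). The projector onto W = col(U) is P = U (U^T U)^(-1) U^T.
Compute U^T U =
  [14],
and U^T v = (7).
Solve U^T U · c = U^T v for the coefficients: c = (1/2). The projection is proj_W(v) = U c.
Check: (v - proj_W(v)) · u_1 = 0  (should be 0).
Result: proj_W(v) = (3/2, 1, -1/2).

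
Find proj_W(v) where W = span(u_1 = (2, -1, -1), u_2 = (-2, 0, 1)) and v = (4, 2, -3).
proj_W(v) = (22/5, 2, -11/5)

Set up U = [u_1 | ... | u_2] ∈ R^(3×2). The projector onto W = col(U) is P = U (U^T U)^(-1) U^T.
Compute U^T U =
  [6, -5]
  [-5, 5],
and U^T v = (9, -11).
Solve U^T U · c = U^T v for the coefficients: c = (-2, -21/5). The projection is proj_W(v) = U c.
Check: (v - proj_W(v)) · u_1 = 0  (should be 0).
Check: (v - proj_W(v)) · u_2 = 0  (should be 0).
Result: proj_W(v) = (22/5, 2, -11/5).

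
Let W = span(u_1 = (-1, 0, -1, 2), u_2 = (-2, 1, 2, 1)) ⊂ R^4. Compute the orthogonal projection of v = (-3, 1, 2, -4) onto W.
proj_W(v) = (-1/2, 1, 7/2, -2)

Set up U = [u_1 | ... | u_2] ∈ R^(4×2). The projector onto W = col(U) is P = U (U^T U)^(-1) U^T.
Compute U^T U =
  [6, 2]
  [2, 10],
and U^T v = (-7, 7).
Solve U^T U · c = U^T v for the coefficients: c = (-3/2, 1). The projection is proj_W(v) = U c.
Check: (v - proj_W(v)) · u_1 = 0  (should be 0).
Check: (v - proj_W(v)) · u_2 = 0  (should be 0).
Result: proj_W(v) = (-1/2, 1, 7/2, -2).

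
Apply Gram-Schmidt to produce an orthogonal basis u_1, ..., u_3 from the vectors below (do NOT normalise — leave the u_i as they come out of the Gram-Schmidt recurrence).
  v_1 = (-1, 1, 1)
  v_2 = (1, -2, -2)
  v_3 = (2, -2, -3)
Orthogonal basis:
  u_1 = (-1, 1, 1)
  u_2 = (-2/3, -1/3, -1/3)
  u_3 = (0, 1/2, -1/2)

Apply the Gram-Schmidt recurrence
  u_1 = v_1
  u_i = v_i − Σ_{j<i} ((v_i · u_j) / (u_j · u_j)) · u_j.

Step by step this gives:
  u_1 = (-1, 1, 1)
  u_2 = (-2/3, -1/3, -1/3)
  u_3 = (0, 1/2, -1/2)

Orthogonality check:
  u_2 · u_1 = 0 (should be 0)
  u_3 · u_1 = 0 (should be 0)
  u_3 · u_2 = 0 (should be 0)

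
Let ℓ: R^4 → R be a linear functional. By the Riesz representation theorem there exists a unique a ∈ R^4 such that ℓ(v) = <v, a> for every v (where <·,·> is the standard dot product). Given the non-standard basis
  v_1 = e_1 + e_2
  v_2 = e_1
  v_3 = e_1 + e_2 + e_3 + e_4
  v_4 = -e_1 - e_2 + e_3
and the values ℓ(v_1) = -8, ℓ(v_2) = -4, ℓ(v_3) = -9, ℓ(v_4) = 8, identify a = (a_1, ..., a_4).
a = (-4, -4, 0, -1)

Write a = (a_1, ..., a_4) in the standard basis. For each basis vector v_i, ℓ(v_i) = <v_i, a> is a linear equation in the a_j's. Collect the n equations into a matrix system V a = ℓ, where row i of V is v_i (expressed in the standard basis). Since V is invertible (lower-triangular with 1s on the diagonal, up to permutation), solve by back-substitution:
  V =
[[1, 1, 0, 0],
 [1, 0, 0, 0],
 [1, 1, 1, 1],
 [-1, -1, 1, 0]]
  V a = (-8, -4, -9, 8)
Solving gives a = (-4, -4, 0, -1).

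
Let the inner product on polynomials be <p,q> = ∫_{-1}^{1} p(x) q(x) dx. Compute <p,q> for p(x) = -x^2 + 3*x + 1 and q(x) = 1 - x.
<p,q> = -2/3

Expand the product: p(x)·q(x) = x^3 - 4*x^2 + 2*x + 1.
∫_{-1}^{1} of each monomial x^k gives [2/(k+1) if k even, 0 if k odd]. Integrating term-by-term (or equivalently evaluating the antiderivative F(x) = x^4/4 - 4*x^3/3 + x^2 + x at the endpoints):
  F(1) − F(−1) = 11/12 − (19/12) = -2/3.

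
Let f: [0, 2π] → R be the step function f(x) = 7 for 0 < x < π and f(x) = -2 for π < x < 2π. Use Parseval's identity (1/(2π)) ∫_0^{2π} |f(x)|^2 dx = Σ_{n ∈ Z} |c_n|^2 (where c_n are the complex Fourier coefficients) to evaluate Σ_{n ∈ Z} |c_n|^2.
Σ |c_n|^2 = 53/2

Parseval equates the L^2 energy of f (normalised by 1/(2π)) with the ℓ^2 sum of its Fourier coefficients: (1/(2π)) ∫_0^{2π} |f|^2 = Σ |c_n|^2.
Compute the left side: (1/(2π)) [∫_0^π 7^2 dx + ∫_π^{2π} (-2)^2 dx] = (1/(2π)) · (49π + 4π) = (49 + 4)/2 = 53/2.
So Σ_{n ∈ Z} |c_n|^2 = 53/2.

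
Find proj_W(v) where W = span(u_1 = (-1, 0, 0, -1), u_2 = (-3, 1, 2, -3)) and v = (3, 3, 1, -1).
proj_W(v) = (1, 1, 2, 1)

Set up U = [u_1 | ... | u_2] ∈ R^(4×2). The projector onto W = col(U) is P = U (U^T U)^(-1) U^T.
Compute U^T U =
  [2, 6]
  [6, 23],
and U^T v = (-2, -1).
Solve U^T U · c = U^T v for the coefficients: c = (-4, 1). The projection is proj_W(v) = U c.
Check: (v - proj_W(v)) · u_1 = 0  (should be 0).
Check: (v - proj_W(v)) · u_2 = 0  (should be 0).
Result: proj_W(v) = (1, 1, 2, 1).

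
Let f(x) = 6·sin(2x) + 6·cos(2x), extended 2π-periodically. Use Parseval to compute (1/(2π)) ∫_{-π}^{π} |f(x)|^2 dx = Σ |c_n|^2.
Σ |c_n|^2 = 36

Expand |f|^2 and use orthogonality of {sin(nx), cos(mx)} on [-π, π]:
  ∫_{-π}^{π} sin(nx)^2 dx = π, ∫ cos(mx)^2 dx = π, and cross terms integrate to 0.
So ∫_{-π}^{π} f(x)^2 dx = 6^2 · π + 6^2 · π = (36 + 36)π.
Divide by 2π: (36 + 36)/2 = 36.
By Parseval, this equals Σ |c_n|^2.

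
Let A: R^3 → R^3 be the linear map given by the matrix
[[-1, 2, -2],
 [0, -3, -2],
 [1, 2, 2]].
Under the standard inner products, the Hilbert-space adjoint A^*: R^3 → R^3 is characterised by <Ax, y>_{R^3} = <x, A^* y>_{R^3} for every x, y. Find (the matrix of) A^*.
A^* = A^T =
[[-1, 0, 1],
 [2, -3, 2],
 [-2, -2, 2]]

For real matrices with standard dot products, the defining identity <Ax, y> = <x, A^* y> gives (Ax)^T y = x^T (A^*) y, i.e. x^T A^T y = x^T (A^*) y. Since this holds for all x, y, we must have A^* = A^T. Therefore
A^* =
[[-1, 0, 1],
 [2, -3, 2],
 [-2, -2, 2]].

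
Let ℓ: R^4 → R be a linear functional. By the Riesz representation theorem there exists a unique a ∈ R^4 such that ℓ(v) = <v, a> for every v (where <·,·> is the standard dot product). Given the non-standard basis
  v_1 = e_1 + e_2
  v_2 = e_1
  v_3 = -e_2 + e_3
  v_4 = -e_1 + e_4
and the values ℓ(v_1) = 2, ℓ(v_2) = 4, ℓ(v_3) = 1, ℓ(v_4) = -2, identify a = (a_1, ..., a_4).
a = (4, -2, -1, 2)

Write a = (a_1, ..., a_4) in the standard basis. For each basis vector v_i, ℓ(v_i) = <v_i, a> is a linear equation in the a_j's. Collect the n equations into a matrix system V a = ℓ, where row i of V is v_i (expressed in the standard basis). Since V is invertible (lower-triangular with 1s on the diagonal, up to permutation), solve by back-substitution:
  V =
[[1, 1, 0, 0],
 [1, 0, 0, 0],
 [0, -1, 1, 0],
 [-1, 0, 0, 1]]
  V a = (2, 4, 1, -2)
Solving gives a = (4, -2, -1, 2).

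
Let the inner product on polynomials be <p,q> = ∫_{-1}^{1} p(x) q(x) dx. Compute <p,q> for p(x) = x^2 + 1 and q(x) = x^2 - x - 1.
<p,q> = -8/5

Expand the product: p(x)·q(x) = x^4 - x^3 - x - 1.
∫_{-1}^{1} of each monomial x^k gives [2/(k+1) if k even, 0 if k odd]. Integrating term-by-term (or equivalently evaluating the antiderivative F(x) = x^5/5 - x^4/4 - x^2/2 - x at the endpoints):
  F(1) − F(−1) = -31/20 − (1/20) = -8/5.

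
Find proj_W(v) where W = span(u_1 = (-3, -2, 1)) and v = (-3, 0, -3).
proj_W(v) = (-9/7, -6/7, 3/7)

Set up U = [u_1 | ... | u_1] ∈ R^(3×1). The projector onto W = col(U) is P = U (U^T U)^(-1) U^T.
Compute U^T U =
  [14],
and U^T v = (6).
Solve U^T U · c = U^T v for the coefficients: c = (3/7). The projection is proj_W(v) = U c.
Check: (v - proj_W(v)) · u_1 = 0  (should be 0).
Result: proj_W(v) = (-9/7, -6/7, 3/7).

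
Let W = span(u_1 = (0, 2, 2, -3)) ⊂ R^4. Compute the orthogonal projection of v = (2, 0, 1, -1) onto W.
proj_W(v) = (0, 10/17, 10/17, -15/17)

Set up U = [u_1 | ... | u_1] ∈ R^(4×1). The projector onto W = col(U) is P = U (U^T U)^(-1) U^T.
Compute U^T U =
  [17],
and U^T v = (5).
Solve U^T U · c = U^T v for the coefficients: c = (5/17). The projection is proj_W(v) = U c.
Check: (v - proj_W(v)) · u_1 = 0  (should be 0).
Result: proj_W(v) = (0, 10/17, 10/17, -15/17).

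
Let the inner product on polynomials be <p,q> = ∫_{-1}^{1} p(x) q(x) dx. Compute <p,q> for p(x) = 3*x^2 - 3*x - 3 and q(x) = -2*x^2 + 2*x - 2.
<p,q> = 28/5

Expand the product: p(x)·q(x) = -6*x^4 + 12*x^3 - 6*x^2 + 6.
∫_{-1}^{1} of each monomial x^k gives [2/(k+1) if k even, 0 if k odd]. Integrating term-by-term (or equivalently evaluating the antiderivative F(x) = -6*x^5/5 + 3*x^4 - 2*x^3 + 6*x at the endpoints):
  F(1) − F(−1) = 29/5 − (1/5) = 28/5.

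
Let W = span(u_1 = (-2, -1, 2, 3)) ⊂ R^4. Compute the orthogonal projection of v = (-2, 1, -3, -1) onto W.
proj_W(v) = (2/3, 1/3, -2/3, -1)

Set up U = [u_1 | ... | u_1] ∈ R^(4×1). The projector onto W = col(U) is P = U (U^T U)^(-1) U^T.
Compute U^T U =
  [18],
and U^T v = (-6).
Solve U^T U · c = U^T v for the coefficients: c = (-1/3). The projection is proj_W(v) = U c.
Check: (v - proj_W(v)) · u_1 = 0  (should be 0).
Result: proj_W(v) = (2/3, 1/3, -2/3, -1).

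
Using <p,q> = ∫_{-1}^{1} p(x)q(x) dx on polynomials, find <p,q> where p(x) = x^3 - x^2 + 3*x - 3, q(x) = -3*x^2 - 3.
<p,q> = 136/5

Expand the product: p(x)·q(x) = -3*x^5 + 3*x^4 - 12*x^3 + 12*x^2 - 9*x + 9.
∫_{-1}^{1} of each monomial x^k gives [2/(k+1) if k even, 0 if k odd]. Integrating term-by-term (or equivalently evaluating the antiderivative F(x) = -x^6/2 + 3*x^5/5 - 3*x^4 + 4*x^3 - 9*x^2/2 + 9*x at the endpoints):
  F(1) − F(−1) = 28/5 − (-108/5) = 136/5.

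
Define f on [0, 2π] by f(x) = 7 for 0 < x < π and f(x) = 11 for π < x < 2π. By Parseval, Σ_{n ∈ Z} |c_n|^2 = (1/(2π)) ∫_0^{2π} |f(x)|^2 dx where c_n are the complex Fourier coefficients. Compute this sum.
Σ |c_n|^2 = 85

Parseval equates the L^2 energy of f (normalised by 1/(2π)) with the ℓ^2 sum of its Fourier coefficients: (1/(2π)) ∫_0^{2π} |f|^2 = Σ |c_n|^2.
Compute the left side: (1/(2π)) [∫_0^π 7^2 dx + ∫_π^{2π} 11^2 dx] = (1/(2π)) · (49π + 121π) = (49 + 121)/2 = 85.
So Σ_{n ∈ Z} |c_n|^2 = 85.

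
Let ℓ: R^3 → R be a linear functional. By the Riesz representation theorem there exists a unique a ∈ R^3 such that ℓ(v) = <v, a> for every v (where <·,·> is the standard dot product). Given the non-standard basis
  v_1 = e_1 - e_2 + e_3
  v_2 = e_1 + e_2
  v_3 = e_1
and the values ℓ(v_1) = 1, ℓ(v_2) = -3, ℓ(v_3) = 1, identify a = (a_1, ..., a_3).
a = (1, -4, -4)

Write a = (a_1, ..., a_3) in the standard basis. For each basis vector v_i, ℓ(v_i) = <v_i, a> is a linear equation in the a_j's. Collect the n equations into a matrix system V a = ℓ, where row i of V is v_i (expressed in the standard basis). Since V is invertible (lower-triangular with 1s on the diagonal, up to permutation), solve by back-substitution:
  V =
[[1, -1, 1],
 [1, 1, 0],
 [1, 0, 0]]
  V a = (1, -3, 1)
Solving gives a = (1, -4, -4).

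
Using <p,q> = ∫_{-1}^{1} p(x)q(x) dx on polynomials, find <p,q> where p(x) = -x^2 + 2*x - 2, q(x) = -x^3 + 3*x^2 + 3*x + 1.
<p,q> = -20/3

Expand the product: p(x)·q(x) = x^5 - 5*x^4 + 5*x^3 - x^2 - 4*x - 2.
∫_{-1}^{1} of each monomial x^k gives [2/(k+1) if k even, 0 if k odd]. Integrating term-by-term (or equivalently evaluating the antiderivative F(x) = x^6/6 - x^5 + 5*x^4/4 - x^3/3 - 2*x^2 - 2*x at the endpoints):
  F(1) − F(−1) = -47/12 − (11/4) = -20/3.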